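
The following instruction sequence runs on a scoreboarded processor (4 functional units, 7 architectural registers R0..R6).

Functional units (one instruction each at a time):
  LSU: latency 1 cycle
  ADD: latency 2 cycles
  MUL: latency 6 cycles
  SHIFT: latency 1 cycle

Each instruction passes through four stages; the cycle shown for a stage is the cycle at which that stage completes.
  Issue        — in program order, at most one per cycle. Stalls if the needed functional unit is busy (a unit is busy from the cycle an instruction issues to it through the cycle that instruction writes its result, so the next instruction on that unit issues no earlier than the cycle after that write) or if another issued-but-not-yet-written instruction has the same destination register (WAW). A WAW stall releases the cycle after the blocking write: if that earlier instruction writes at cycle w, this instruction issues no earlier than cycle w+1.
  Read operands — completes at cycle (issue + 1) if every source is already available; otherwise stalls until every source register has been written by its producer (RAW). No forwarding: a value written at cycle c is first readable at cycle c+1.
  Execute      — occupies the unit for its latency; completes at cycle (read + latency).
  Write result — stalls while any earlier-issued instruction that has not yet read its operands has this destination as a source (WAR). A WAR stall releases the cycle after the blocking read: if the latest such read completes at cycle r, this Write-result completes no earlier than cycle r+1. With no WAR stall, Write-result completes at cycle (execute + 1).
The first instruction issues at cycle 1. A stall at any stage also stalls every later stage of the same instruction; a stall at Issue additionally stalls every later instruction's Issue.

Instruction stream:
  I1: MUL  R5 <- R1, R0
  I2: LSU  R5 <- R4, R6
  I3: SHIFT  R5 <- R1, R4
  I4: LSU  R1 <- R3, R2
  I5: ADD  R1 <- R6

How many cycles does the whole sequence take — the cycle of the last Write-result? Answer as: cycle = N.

cycle = 23

1) issue 1, read 2, done 8, write 9
2) issue 10, read 11, done 12, write 13  <WAW R5: wait I1 write@9>
3) issue 14, read 15, done 16, write 17  <WAW R5: wait I2 write@13>
4) issue 15, read 16, done 17, write 18
5) issue 19, read 20, done 22, write 23  <WAW R1: wait I4 write@18>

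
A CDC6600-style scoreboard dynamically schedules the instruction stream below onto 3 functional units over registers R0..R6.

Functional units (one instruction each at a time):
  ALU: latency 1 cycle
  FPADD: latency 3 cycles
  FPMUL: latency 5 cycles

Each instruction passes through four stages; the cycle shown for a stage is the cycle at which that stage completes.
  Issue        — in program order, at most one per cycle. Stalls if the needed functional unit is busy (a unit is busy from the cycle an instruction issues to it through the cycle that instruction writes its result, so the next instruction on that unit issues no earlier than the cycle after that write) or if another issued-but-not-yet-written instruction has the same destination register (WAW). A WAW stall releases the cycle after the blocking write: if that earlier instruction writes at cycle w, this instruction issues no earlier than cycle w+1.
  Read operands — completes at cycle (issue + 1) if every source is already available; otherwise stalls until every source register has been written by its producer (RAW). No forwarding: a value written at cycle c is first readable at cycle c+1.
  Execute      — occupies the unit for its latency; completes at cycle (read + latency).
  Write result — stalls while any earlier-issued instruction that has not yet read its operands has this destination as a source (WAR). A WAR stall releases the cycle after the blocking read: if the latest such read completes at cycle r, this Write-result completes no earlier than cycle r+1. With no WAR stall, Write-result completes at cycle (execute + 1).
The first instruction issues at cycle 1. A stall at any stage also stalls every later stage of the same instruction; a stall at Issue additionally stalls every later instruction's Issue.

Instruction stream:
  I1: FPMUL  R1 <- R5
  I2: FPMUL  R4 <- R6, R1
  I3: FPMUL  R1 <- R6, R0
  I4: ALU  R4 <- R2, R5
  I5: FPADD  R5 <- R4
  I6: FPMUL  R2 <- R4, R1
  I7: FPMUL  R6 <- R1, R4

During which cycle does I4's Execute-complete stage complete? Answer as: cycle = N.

cycle 1: I1 dispatched to FPMUL
cycle 2: I1 operands ready
cycle 7: I1 complete
cycle 8: R1←I1
cycle 9: I2 dispatched to FPMUL
cycle 10: I2 operands ready
cycle 15: I2 complete
cycle 16: R4←I2
cycle 17: I3 dispatched to FPMUL
cycle 18: I3 operands ready | I4 dispatched to ALU
cycle 19: I4 operands ready | I5 dispatched to FPADD
cycle 20: I4 complete
cycle 21: R4←I4
cycle 22: I5 operands ready
cycle 23: I3 complete
cycle 24: R1←I3
cycle 25: I5 complete | I6 dispatched to FPMUL
cycle 26: R5←I5 | I6 operands ready
cycle 31: I6 complete
cycle 32: R2←I6
cycle 33: I7 dispatched to FPMUL
cycle 34: I7 operands ready
cycle 39: I7 complete
cycle 40: R6←I7

cycle = 20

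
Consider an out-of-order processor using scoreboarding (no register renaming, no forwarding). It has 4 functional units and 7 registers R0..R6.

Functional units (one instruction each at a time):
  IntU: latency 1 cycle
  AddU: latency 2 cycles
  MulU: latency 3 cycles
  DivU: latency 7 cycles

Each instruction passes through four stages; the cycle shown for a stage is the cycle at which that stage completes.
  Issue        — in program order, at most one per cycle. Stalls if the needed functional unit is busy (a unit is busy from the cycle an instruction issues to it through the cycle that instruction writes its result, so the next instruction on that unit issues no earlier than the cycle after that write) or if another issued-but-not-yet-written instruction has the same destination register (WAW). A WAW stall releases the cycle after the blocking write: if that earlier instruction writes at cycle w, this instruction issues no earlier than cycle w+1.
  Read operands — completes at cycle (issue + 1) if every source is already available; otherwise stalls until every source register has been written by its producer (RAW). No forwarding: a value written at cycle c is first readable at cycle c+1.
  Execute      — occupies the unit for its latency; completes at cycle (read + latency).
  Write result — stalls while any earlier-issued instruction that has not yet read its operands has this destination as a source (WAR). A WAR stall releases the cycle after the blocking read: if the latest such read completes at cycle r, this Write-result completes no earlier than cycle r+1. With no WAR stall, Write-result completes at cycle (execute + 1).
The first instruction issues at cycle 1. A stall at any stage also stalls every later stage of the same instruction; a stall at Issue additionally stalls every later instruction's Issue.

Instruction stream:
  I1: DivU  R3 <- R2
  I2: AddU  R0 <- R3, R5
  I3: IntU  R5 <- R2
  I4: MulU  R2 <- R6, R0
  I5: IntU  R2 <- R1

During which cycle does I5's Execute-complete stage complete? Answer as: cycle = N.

cycle 1: I1 issues→DivU
cycle 2: I1 reads | I2 issues→AddU
cycle 3: I3 issues→IntU
cycle 4: I3 reads | I4 issues→MulU
cycle 5: I3 exec-done
cycle 9: I1 exec-done
cycle 10: I1 writes R3
cycle 11: I2 reads
cycle 12: I3 writes R5
cycle 13: I2 exec-done
cycle 14: I2 writes R0
cycle 15: I4 reads
cycle 18: I4 exec-done
cycle 19: I4 writes R2
cycle 20: I5 issues→IntU
cycle 21: I5 reads
cycle 22: I5 exec-done
cycle 23: I5 writes R2

cycle = 22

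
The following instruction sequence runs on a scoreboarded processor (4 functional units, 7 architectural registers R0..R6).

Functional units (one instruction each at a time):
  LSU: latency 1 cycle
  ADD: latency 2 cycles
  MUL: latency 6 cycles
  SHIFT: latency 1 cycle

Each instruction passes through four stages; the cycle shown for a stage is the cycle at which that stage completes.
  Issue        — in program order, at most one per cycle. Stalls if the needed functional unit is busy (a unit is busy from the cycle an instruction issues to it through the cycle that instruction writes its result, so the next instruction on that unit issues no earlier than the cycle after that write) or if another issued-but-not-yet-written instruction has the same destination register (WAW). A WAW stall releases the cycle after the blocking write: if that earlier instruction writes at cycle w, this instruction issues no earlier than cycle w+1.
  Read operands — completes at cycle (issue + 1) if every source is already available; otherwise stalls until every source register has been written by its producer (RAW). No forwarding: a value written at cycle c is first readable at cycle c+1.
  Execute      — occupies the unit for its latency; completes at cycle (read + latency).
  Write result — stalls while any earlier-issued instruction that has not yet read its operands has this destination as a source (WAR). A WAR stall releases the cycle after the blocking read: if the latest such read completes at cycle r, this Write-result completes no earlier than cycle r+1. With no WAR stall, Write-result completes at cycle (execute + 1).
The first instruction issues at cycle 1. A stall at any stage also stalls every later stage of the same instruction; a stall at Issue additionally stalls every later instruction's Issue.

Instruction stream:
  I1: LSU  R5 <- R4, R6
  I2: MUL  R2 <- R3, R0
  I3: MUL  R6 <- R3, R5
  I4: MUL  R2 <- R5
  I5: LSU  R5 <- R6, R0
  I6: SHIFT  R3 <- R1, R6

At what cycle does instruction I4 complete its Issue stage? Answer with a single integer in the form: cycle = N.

I1 -> (1, 2, 3, 4)
I2 -> (2, 3, 9, 10)
I3 -> (11, 12, 18, 19)  // struct: MUL busy until I2 writes@10
I4 -> (20, 21, 27, 28)  // struct: MUL busy until I3 writes@19
I5 -> (21, 22, 23, 24)
I6 -> (22, 23, 24, 25)

cycle = 20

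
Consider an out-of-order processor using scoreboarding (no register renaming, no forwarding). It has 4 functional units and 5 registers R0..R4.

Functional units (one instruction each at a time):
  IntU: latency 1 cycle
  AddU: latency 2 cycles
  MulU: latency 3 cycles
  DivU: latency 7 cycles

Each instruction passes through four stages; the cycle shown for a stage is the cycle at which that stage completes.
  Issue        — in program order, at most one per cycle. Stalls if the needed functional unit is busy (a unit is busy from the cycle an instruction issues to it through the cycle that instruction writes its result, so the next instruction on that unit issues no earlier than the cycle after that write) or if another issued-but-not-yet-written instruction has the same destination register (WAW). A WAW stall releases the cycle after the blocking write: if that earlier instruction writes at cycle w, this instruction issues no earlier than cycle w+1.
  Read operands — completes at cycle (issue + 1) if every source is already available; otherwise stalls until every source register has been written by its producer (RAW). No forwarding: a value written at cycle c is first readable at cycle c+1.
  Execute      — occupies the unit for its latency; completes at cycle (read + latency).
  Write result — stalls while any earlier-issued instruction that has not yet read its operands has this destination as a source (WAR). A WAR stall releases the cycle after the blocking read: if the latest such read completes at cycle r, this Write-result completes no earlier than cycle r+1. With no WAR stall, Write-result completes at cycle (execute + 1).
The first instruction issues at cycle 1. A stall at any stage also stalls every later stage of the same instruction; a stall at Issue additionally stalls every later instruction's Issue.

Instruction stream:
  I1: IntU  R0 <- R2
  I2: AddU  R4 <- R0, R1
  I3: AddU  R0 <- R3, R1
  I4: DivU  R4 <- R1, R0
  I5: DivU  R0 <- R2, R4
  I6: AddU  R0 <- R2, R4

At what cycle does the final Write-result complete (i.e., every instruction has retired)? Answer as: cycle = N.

cycle = 37

I1: IS=1 RO=2 EX=3 WR=4
I2: IS=2 RO=5 EX=7 WR=8  [RAW R0: wait I1 write@4]
I3: IS=9 RO=10 EX=12 WR=13  [struct: AddU busy until I2 writes@8]
I4: IS=10 RO=14 EX=21 WR=22  [RAW R0: wait I3 write@13]
I5: IS=23 RO=24 EX=31 WR=32  [struct: DivU busy until I4 writes@22]
I6: IS=33 RO=34 EX=36 WR=37  [WAW R0: wait I5 write@32]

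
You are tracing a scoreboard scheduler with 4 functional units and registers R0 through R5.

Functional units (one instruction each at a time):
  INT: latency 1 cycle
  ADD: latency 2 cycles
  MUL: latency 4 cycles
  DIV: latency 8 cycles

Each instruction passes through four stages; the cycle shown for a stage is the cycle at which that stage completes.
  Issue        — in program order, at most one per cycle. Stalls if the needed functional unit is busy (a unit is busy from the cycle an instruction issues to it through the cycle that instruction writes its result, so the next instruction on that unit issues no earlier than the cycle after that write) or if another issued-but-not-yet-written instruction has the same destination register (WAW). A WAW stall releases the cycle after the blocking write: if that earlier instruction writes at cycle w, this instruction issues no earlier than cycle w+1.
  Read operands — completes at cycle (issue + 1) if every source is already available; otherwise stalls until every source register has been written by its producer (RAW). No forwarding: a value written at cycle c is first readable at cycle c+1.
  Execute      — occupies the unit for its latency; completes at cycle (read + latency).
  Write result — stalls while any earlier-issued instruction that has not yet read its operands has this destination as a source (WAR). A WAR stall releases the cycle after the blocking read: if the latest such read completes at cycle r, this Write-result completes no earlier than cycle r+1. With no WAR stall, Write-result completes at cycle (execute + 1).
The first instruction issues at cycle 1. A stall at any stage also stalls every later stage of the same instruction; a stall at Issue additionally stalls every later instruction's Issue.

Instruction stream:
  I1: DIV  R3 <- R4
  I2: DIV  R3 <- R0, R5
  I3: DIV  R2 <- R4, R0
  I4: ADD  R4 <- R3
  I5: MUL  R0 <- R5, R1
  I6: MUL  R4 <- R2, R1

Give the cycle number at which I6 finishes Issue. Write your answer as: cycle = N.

[1] issue I1 (DIV)
[2] I1 read-ops
[10] I1 finished on DIV
[11] I1→R3
[12] issue I2 (DIV)
[13] I2 read-ops
[21] I2 finished on DIV
[22] I2→R3
[23] issue I3 (DIV)
[24] I3 read-ops · issue I4 (ADD)
[25] I4 read-ops · issue I5 (MUL)
[26] I5 read-ops
[27] I4 finished on ADD
[28] I4→R4
[30] I5 finished on MUL
[31] I5→R0
[32] I3 finished on DIV · issue I6 (MUL)
[33] I3→R2
[34] I6 read-ops
[38] I6 finished on MUL
[39] I6→R4

cycle = 32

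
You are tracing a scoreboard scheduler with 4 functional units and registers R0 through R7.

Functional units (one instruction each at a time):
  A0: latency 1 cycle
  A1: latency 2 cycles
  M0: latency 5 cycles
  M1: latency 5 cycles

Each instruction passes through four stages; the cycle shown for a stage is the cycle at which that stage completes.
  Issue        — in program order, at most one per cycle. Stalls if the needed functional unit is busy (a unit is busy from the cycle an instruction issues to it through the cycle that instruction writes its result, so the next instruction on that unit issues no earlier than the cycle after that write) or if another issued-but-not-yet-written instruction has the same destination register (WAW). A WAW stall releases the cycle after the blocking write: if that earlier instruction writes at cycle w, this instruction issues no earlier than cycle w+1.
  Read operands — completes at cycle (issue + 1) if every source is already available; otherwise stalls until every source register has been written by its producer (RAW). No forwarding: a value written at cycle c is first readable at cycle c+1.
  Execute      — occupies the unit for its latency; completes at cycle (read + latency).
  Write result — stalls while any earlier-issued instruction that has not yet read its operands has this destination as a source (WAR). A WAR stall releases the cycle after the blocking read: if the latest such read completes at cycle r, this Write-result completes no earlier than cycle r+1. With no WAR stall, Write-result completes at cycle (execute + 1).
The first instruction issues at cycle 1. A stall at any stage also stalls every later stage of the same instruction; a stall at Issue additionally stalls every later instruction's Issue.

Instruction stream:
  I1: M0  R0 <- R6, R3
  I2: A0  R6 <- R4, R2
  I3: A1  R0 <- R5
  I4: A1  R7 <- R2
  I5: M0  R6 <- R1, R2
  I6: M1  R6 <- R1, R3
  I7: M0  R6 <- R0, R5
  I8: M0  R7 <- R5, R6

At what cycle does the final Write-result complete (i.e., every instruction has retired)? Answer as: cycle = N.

cycle = 46

t=1  I1→M0
t=2  I1 RO · I2→A0
t=3  I2 RO
t=4  I2 EX
t=5  I2 WR R6
t=7  I1 EX
t=8  I1 WR R0
t=9  I3→A1
t=10  I3 RO
t=12  I3 EX
t=13  I3 WR R0
t=14  I4→A1
t=15  I4 RO · I5→M0
t=16  I5 RO
t=17  I4 EX
t=18  I4 WR R7
t=21  I5 EX
t=22  I5 WR R6
t=23  I6→M1
t=24  I6 RO
t=29  I6 EX
t=30  I6 WR R6
t=31  I7→M0
t=32  I7 RO
t=37  I7 EX
t=38  I7 WR R6
t=39  I8→M0
t=40  I8 RO
t=45  I8 EX
t=46  I8 WR R7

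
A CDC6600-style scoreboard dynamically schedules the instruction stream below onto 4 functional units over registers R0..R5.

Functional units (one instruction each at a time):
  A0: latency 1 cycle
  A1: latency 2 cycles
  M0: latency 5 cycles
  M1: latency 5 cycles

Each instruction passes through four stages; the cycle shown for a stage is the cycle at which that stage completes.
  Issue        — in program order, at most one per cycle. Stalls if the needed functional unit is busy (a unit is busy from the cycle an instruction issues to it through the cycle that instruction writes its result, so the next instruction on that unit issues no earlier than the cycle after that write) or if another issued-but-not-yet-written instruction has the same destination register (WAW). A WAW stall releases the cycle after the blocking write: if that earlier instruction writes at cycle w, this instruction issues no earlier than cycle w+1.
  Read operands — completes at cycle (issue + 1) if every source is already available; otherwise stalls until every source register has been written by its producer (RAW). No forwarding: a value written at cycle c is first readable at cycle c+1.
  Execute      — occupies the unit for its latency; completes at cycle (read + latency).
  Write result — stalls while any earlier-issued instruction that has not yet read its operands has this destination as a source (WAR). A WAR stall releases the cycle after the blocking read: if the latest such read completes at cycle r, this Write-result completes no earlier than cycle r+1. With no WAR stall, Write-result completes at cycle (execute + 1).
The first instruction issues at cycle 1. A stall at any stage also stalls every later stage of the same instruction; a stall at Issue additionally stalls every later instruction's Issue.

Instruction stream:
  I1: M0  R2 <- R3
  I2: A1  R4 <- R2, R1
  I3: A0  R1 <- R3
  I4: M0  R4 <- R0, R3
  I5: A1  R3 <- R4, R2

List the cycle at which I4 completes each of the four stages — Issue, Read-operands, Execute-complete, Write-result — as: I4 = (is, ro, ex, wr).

cycle 1: I1 issues→M0
cycle 2: I1 reads | I2 issues→A1
cycle 3: I3 issues→A0
cycle 4: I3 reads
cycle 5: I3 exec-done
cycle 7: I1 exec-done
cycle 8: I1 writes R2
cycle 9: I2 reads
cycle 10: I3 writes R1
cycle 11: I2 exec-done
cycle 12: I2 writes R4
cycle 13: I4 issues→M0
cycle 14: I4 reads | I5 issues→A1
cycle 19: I4 exec-done
cycle 20: I4 writes R4
cycle 21: I5 reads
cycle 23: I5 exec-done
cycle 24: I5 writes R3

I4 = (13, 14, 19, 20)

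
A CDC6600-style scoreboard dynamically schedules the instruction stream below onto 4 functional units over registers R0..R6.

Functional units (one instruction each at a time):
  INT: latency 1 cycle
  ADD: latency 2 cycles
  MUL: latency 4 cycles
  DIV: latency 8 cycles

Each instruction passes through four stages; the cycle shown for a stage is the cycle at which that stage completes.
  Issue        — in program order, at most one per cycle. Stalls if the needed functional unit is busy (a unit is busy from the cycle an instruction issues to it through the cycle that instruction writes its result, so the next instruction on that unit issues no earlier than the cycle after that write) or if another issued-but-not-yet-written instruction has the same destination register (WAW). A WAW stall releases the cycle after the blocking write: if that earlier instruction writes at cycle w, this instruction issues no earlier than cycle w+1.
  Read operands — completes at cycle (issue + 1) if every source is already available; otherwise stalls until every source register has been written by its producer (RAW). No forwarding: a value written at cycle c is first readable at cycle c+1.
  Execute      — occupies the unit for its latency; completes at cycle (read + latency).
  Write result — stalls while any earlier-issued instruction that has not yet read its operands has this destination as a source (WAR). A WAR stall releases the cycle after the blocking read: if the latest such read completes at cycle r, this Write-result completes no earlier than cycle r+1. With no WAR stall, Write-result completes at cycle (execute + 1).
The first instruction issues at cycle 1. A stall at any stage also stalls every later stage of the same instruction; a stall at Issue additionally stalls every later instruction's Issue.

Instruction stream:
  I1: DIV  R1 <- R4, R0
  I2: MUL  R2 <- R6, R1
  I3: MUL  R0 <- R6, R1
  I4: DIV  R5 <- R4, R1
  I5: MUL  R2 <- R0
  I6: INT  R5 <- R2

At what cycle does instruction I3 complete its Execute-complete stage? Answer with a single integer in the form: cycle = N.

[1] I1 dispatched to DIV
[2] I1 operands ready · I2 dispatched to MUL
[10] I1 complete
[11] R1←I1
[12] I2 operands ready
[16] I2 complete
[17] R2←I2
[18] I3 dispatched to MUL
[19] I3 operands ready · I4 dispatched to DIV
[20] I4 operands ready
[23] I3 complete
[24] R0←I3
[25] I5 dispatched to MUL
[26] I5 operands ready
[28] I4 complete
[29] R5←I4
[30] I5 complete · I6 dispatched to INT
[31] R2←I5
[32] I6 operands ready
[33] I6 complete
[34] R5←I6

cycle = 23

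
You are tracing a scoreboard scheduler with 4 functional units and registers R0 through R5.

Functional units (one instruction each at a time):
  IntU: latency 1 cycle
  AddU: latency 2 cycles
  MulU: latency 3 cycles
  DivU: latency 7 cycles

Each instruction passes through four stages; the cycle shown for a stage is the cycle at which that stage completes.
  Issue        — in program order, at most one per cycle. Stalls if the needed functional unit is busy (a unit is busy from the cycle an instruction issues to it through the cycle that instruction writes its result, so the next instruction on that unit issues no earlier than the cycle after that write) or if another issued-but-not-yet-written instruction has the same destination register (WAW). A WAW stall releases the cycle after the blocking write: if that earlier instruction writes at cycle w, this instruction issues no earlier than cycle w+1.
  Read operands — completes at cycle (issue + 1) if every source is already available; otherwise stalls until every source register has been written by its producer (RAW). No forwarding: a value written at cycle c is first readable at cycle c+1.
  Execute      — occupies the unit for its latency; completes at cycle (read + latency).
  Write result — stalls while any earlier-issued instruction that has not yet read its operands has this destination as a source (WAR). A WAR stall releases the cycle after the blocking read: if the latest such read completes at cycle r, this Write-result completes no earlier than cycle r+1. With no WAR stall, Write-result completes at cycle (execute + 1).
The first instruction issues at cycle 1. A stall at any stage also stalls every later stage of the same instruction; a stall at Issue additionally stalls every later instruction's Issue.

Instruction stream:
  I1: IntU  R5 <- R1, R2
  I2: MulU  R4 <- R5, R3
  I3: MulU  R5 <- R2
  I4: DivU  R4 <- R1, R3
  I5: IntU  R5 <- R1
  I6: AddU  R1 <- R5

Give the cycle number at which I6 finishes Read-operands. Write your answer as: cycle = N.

  I1 | 1 | 2 | 3 | 4
  I2 | 2 | 5 | 8 | 9   RAW R5: wait I1 write@4
  I3 | 10 | 11 | 14 | 15   struct: MulU busy until I2 writes@9
  I4 | 11 | 12 | 19 | 20
  I5 | 16 | 17 | 18 | 19   WAW R5: wait I3 write@15
  I6 | 17 | 20 | 22 | 23   RAW R5: wait I5 write@19

cycle = 20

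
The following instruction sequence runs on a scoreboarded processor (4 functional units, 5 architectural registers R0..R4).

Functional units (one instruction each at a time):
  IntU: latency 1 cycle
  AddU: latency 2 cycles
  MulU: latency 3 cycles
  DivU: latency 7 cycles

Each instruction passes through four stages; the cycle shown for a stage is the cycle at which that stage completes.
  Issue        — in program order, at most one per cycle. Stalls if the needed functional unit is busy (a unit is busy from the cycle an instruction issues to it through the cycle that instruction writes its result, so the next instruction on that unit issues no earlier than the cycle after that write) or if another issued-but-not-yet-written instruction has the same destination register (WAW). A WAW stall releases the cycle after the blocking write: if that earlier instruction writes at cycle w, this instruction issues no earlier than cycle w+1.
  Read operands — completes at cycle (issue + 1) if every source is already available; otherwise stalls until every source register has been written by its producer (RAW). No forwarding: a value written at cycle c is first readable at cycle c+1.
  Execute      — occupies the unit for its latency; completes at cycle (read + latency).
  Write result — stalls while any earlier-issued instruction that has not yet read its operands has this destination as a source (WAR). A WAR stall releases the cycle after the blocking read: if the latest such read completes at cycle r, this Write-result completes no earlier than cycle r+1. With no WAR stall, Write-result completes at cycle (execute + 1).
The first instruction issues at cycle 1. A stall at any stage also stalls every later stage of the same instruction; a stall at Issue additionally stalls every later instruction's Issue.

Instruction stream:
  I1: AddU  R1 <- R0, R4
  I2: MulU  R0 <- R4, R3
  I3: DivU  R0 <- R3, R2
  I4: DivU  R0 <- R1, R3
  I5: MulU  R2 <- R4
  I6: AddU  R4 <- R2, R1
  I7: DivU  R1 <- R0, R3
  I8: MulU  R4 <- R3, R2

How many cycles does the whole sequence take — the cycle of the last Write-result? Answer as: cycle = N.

t=1  issue I1 (AddU)
t=2  I1 read-ops | issue I2 (MulU)
t=3  I2 read-ops
t=4  I1 finished on AddU
t=5  I1→R1
t=6  I2 finished on MulU
t=7  I2→R0
t=8  issue I3 (DivU)
t=9  I3 read-ops
t=16  I3 finished on DivU
t=17  I3→R0
t=18  issue I4 (DivU)
t=19  I4 read-ops | issue I5 (MulU)
t=20  I5 read-ops | issue I6 (AddU)
t=23  I5 finished on MulU
t=24  I5→R2
t=25  I6 read-ops
t=26  I4 finished on DivU
t=27  I4→R0 | I6 finished on AddU
t=28  I6→R4 | issue I7 (DivU)
t=29  I7 read-ops | issue I8 (MulU)
t=30  I8 read-ops
t=33  I8 finished on MulU
t=34  I8→R4
t=36  I7 finished on DivU
t=37  I7→R1

cycle = 37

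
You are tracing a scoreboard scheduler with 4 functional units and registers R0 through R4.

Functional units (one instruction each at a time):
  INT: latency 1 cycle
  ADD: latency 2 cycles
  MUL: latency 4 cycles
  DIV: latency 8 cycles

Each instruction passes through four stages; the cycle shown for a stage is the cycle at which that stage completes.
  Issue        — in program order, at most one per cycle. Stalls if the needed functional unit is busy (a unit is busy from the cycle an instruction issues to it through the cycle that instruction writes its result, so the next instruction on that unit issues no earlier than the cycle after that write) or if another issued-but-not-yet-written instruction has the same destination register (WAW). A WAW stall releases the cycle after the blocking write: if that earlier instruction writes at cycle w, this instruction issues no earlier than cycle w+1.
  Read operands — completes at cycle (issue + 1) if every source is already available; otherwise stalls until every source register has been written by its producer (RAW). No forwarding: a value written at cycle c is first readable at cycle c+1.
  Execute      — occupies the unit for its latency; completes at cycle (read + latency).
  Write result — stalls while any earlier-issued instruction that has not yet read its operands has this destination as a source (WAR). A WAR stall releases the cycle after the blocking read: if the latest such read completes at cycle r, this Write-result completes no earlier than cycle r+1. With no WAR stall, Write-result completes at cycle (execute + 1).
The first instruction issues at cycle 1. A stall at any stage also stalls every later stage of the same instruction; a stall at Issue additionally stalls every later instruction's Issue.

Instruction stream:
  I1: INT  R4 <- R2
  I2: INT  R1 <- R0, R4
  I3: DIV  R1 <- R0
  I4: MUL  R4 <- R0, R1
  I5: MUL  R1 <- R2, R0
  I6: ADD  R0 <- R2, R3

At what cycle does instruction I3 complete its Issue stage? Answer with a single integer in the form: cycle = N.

[1] I1 issues→INT
[2] I1 reads
[3] I1 exec-done
[4] I1 writes R4
[5] I2 issues→INT
[6] I2 reads
[7] I2 exec-done
[8] I2 writes R1
[9] I3 issues→DIV
[10] I3 reads, I4 issues→MUL
[18] I3 exec-done
[19] I3 writes R1
[20] I4 reads
[24] I4 exec-done
[25] I4 writes R4
[26] I5 issues→MUL
[27] I5 reads, I6 issues→ADD
[28] I6 reads
[30] I6 exec-done
[31] I5 exec-done, I6 writes R0
[32] I5 writes R1

cycle = 9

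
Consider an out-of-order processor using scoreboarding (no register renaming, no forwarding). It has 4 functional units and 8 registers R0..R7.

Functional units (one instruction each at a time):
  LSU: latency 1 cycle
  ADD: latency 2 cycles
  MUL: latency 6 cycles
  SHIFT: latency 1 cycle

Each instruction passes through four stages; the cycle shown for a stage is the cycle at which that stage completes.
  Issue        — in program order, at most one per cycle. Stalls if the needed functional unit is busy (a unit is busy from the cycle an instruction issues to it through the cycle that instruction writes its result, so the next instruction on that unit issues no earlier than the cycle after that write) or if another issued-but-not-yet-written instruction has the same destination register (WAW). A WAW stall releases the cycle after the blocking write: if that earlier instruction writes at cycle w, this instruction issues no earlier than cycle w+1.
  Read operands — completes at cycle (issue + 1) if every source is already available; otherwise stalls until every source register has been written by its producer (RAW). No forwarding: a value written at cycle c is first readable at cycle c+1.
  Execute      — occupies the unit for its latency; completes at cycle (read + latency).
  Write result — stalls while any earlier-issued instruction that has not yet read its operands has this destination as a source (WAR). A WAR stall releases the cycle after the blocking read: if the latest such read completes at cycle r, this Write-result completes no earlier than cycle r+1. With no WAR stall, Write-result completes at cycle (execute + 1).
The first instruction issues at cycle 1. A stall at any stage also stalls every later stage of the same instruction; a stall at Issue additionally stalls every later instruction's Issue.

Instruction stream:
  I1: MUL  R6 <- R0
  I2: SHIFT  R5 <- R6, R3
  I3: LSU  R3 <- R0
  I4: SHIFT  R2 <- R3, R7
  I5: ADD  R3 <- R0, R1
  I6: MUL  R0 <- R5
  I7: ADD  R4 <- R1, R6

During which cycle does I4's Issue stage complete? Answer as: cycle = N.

[I1] 1/2/8/9
[I2] 2/10/11/12  (RAW R6: wait I1 write@9)
[I3] 3/4/5/11  (WAR R3: wait I2 read@10)
[I4] 13/14/15/16  (struct: SHIFT busy until I2 writes@12)
[I5] 14/15/17/18
[I6] 15/16/22/23
[I7] 19/20/22/23  (struct: ADD busy until I5 writes@18)

cycle = 13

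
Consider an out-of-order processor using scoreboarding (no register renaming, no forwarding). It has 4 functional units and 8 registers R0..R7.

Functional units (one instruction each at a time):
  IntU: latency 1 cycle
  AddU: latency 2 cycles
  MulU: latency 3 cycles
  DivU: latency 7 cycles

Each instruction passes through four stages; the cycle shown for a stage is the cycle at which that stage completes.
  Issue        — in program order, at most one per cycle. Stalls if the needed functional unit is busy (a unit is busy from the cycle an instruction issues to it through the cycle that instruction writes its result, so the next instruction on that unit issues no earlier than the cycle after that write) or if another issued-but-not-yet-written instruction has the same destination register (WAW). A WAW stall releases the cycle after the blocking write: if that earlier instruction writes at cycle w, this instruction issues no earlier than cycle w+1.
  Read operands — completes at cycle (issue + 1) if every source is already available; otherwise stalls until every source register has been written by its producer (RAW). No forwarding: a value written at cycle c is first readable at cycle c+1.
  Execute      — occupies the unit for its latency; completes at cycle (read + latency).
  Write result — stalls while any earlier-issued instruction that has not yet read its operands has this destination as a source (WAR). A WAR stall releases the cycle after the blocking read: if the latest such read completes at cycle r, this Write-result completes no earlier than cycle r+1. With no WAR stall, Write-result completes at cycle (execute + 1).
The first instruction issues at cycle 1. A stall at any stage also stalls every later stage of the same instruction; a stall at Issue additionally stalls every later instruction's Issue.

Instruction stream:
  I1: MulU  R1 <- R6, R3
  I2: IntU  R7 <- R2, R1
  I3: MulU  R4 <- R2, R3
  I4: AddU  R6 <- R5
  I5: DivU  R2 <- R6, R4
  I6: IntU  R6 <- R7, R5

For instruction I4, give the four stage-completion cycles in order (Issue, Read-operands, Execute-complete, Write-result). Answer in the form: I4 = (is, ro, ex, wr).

I4 = (8, 9, 11, 12)

1) issue 1, read 2, done 5, write 6
2) issue 2, read 7, done 8, write 9  <RAW R1: wait I1 write@6>
3) issue 7, read 8, done 11, write 12  <struct: MulU busy until I1 writes@6>
4) issue 8, read 9, done 11, write 12
5) issue 9, read 13, done 20, write 21  <RAW R6: wait I4 write@12 / RAW R4: wait I3 write@12>
6) issue 13, read 14, done 15, write 16  <WAW R6: wait I4 write@12>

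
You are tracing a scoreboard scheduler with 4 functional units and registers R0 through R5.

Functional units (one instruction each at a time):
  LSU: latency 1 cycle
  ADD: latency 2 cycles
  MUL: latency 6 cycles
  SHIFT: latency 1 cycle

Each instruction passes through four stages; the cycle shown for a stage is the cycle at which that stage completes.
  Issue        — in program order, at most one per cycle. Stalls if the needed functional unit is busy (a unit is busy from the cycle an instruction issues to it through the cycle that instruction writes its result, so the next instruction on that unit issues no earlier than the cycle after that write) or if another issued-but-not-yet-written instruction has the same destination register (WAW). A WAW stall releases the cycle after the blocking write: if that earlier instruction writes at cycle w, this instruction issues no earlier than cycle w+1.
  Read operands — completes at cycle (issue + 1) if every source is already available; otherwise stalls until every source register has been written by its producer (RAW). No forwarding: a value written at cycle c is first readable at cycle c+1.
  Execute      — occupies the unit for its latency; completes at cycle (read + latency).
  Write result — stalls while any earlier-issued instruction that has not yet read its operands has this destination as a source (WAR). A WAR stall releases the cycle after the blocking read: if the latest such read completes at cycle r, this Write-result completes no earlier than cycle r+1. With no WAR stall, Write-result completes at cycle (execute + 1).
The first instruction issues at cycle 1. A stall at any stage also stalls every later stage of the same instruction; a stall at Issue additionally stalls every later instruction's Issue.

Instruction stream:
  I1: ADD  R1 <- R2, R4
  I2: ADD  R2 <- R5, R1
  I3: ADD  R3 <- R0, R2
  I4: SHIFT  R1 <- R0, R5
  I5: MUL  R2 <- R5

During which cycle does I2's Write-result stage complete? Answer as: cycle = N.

cycle = 10

c1: issue I1 (ADD)
c2: I1 read-ops
c4: I1 finished on ADD
c5: I1→R1
c6: issue I2 (ADD)
c7: I2 read-ops
c9: I2 finished on ADD
c10: I2→R2
c11: issue I3 (ADD)
c12: I3 read-ops; issue I4 (SHIFT)
c13: I4 read-ops; issue I5 (MUL)
c14: I3 finished on ADD; I4 finished on SHIFT; I5 read-ops
c15: I3→R3; I4→R1
c20: I5 finished on MUL
c21: I5→R2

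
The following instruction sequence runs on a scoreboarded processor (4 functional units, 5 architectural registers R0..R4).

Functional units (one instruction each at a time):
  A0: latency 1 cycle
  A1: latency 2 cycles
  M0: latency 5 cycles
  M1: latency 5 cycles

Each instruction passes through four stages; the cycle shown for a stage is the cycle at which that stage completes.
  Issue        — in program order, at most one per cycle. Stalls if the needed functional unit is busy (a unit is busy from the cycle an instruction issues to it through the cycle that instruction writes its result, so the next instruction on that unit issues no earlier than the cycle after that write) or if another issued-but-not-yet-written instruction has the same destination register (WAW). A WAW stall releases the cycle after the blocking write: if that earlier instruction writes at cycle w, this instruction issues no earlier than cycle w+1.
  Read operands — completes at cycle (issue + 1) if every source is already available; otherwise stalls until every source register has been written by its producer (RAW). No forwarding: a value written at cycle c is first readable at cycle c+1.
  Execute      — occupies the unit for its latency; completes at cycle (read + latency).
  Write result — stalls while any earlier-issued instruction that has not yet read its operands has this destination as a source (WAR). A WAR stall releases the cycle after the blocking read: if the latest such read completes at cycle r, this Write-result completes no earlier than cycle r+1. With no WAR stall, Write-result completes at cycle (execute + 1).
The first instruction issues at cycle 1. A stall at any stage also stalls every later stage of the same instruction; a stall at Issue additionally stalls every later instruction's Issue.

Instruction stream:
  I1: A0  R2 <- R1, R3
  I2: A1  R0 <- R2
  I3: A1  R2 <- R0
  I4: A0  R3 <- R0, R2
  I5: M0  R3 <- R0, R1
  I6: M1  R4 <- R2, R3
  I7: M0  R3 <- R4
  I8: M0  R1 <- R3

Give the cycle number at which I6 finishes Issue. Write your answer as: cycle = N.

cycle = 18

[1] I1 dispatched to A0
[2] I1 operands ready | I2 dispatched to A1
[3] I1 complete
[4] R2←I1
[5] I2 operands ready
[7] I2 complete
[8] R0←I2
[9] I3 dispatched to A1
[10] I3 operands ready | I4 dispatched to A0
[12] I3 complete
[13] R2←I3
[14] I4 operands ready
[15] I4 complete
[16] R3←I4
[17] I5 dispatched to M0
[18] I5 operands ready | I6 dispatched to M1
[23] I5 complete
[24] R3←I5
[25] I6 operands ready | I7 dispatched to M0
[30] I6 complete
[31] R4←I6
[32] I7 operands ready
[37] I7 complete
[38] R3←I7
[39] I8 dispatched to M0
[40] I8 operands ready
[45] I8 complete
[46] R1←I8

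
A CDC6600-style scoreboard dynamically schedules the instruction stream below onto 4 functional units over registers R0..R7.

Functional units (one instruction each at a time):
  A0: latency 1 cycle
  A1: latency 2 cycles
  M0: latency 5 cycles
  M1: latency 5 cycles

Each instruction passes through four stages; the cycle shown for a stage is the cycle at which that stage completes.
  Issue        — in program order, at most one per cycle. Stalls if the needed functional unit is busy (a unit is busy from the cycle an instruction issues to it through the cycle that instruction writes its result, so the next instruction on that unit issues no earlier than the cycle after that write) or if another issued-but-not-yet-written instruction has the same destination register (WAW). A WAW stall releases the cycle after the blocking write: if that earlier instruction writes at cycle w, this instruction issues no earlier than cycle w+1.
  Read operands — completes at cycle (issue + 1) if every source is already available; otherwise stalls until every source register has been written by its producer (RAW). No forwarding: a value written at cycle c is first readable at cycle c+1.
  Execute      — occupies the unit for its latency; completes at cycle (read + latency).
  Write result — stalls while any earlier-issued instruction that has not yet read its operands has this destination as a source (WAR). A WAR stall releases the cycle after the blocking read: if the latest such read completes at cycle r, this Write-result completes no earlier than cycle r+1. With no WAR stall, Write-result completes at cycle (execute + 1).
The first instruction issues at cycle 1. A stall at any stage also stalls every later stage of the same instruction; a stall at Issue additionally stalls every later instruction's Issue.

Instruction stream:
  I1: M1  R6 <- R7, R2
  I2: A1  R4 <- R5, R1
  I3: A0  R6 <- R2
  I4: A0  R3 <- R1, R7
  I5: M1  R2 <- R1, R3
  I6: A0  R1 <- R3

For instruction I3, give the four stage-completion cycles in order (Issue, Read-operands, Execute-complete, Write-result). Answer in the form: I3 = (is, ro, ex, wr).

I3 = (9, 10, 11, 12)

[1] I1 issues→M1
[2] I1 reads | I2 issues→A1
[3] I2 reads
[5] I2 exec-done
[6] I2 writes R4
[7] I1 exec-done
[8] I1 writes R6
[9] I3 issues→A0
[10] I3 reads
[11] I3 exec-done
[12] I3 writes R6
[13] I4 issues→A0
[14] I4 reads | I5 issues→M1
[15] I4 exec-done
[16] I4 writes R3
[17] I5 reads | I6 issues→A0
[18] I6 reads
[19] I6 exec-done
[20] I6 writes R1
[22] I5 exec-done
[23] I5 writes R2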